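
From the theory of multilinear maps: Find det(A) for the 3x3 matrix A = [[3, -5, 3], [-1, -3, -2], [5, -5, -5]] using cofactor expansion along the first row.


Expanding along the first row, det(A) = a11*M_11 - a12*M_12 + a13*M_13, where M_1j is the (1,j) minor.
Minor M_11 = -3*-5 - -2*-5 = 5
Minor M_12 = -1*-5 - -2*5 = 15
Minor M_13 = -1*-5 - -3*5 = 20
det = 3*(5) - -5*(15) + 3*(20)
    = 15 - -75 + 60
    = 150

150


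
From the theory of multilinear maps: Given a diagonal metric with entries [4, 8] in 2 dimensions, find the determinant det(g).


For a diagonal metric, the determinant is the product of diagonal entries.
Diagonal entries: 4, 8
det(g) = 4 * 8 = 32

32


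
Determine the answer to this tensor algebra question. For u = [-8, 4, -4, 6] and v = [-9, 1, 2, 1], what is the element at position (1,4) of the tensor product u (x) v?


The outer product entry T_{ij} = u_i * v_j.
We need i=1, j=4.
u_1 = -8, v_4 = 1
T_{1,4} = -8 * 1 = -8

-8


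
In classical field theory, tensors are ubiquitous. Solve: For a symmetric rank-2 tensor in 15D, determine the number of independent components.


A symmetric rank-2 tensor in d dimensions has d(d+1)/2 independent components.
d = 15
d(d+1)/2 = 15 * 16 / 2 = 240 / 2 = 120

120


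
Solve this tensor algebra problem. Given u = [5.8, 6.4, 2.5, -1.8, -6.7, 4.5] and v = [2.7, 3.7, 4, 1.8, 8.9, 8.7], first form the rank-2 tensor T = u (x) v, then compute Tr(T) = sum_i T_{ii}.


The outer product gives T_{ij} = u_i v_j.
The trace (contraction) is Tr(T) = sum_i T_{ii} = sum_i u_i v_i.
Diagonal entries:
T_{11} = u_1 * v_1 = 5.8 * 2.7 = 15.66
T_{22} = u_2 * v_2 = 6.4 * 3.7 = 23.68
T_{33} = u_3 * v_3 = 2.5 * 4 = 10
T_{44} = u_4 * v_4 = -1.8 * 1.8 = -3.24
T_{55} = u_5 * v_5 = -6.7 * 8.9 = -59.63
T_{66} = u_6 * v_6 = 4.5 * 8.7 = 39.15
Tr(T) = 15.66 + 23.68 + 10 + -3.24 + -59.63 + 39.15 = 25.62

25.62


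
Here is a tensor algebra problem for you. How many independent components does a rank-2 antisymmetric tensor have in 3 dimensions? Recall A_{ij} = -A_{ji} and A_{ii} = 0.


An antisymmetric rank-2 tensor satisfies A_{ij} = -A_{ji}, so diagonal entries are zero.
The independent components are the upper-triangular entries: C(n, 2) = n(n-1)/2.
n = 3
C(3, 2) = 3 * 2 / 2 = 6 / 2 = 3

3


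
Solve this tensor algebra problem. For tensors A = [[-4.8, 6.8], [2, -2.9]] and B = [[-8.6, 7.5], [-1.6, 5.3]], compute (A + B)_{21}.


Tensor addition is component-wise: (A + B)_{ij} = A_{ij} + B_{ij}.
A_{21} = 2
B_{21} = -1.6
(A + B)_{21} = 2 + -1.6 = 0.4

0.4


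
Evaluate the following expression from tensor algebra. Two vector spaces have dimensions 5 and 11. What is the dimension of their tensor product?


The dimension of a tensor product is the product of dimensions.
dim(V) = 5, dim(W) = 11
dim(V (x) W) = 5 * 11 = 55

55


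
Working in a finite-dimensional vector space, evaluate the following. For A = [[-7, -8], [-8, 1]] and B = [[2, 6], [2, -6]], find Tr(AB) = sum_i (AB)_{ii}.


Tr(AB) = sum_i (AB)_{ii} where (AB)_{ii} = sum_k A_{ik} B_{ki}.
(AB)_{11} = -7*2 + -8*2 = -30
(AB)_{22} = -8*6 + 1*-6 = -54
Tr(AB) = -30 + -54 = -84

-84


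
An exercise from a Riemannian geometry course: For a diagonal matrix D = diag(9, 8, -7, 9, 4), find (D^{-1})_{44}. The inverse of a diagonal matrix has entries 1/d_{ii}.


For a diagonal matrix, the inverse has entries (D^{-1})_{ii} = 1/d_{ii}.
The diagonal entries are: d_{11} = 9, d_{22} = 8, d_{33} = -7, d_{44} = 9, d_{55} = 4
We need (D^{-1})_{44} = 1/d_{44} = 1/9 = 1/9

1/9


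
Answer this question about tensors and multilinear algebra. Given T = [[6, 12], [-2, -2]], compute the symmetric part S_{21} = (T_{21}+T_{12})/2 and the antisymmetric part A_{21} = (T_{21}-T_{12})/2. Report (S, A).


T_{21} = -2
T_{12} = 12
S_{21} = (-2 + 12)/2 = 10/2 = 5
A_{21} = (-2 - 12)/2 = -14/2 = -7
Check: S + A = 5 + -7 = -2 = T_{21}.

(5, -7)


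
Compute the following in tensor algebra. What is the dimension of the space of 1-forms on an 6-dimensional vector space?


The dimension of the space of p-forms on an n-dimensional space is C(n, p).
n = 6, p = 1
C(6, 1) = 6! / (1! * 5!) = 6

6


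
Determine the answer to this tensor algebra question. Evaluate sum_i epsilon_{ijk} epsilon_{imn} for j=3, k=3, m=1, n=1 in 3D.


Using the identity: epsilon_{ijk} epsilon_{imn} = delta_{jm} delta_{kn} - delta_{jn} delta_{km}.
delta_{31} = 0
delta_{31} = 0
delta_{31} = 0
delta_{31} = 0
Result = 0 * 0 - 0 * 0 = 0 - 0 = 0

0


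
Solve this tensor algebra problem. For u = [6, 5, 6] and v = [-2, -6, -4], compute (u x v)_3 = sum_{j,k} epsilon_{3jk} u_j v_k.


(u x v)_3 = sum_{j,k} epsilon_{3jk} u_j v_k. Only permutations of (1,2,3) contribute; the two non-zero terms are:
eps_{312} u_1 v_2 = 1 * 6 * -6 = -36
eps_{321} u_2 v_1 = -1 * 5 * -2 = 10
(u x v)_3 = -26

-26


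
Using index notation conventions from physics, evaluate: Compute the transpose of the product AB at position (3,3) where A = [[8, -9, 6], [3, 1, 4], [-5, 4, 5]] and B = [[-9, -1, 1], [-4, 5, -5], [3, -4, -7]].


(AB)^T_{ij} = (AB)_{ji} = sum_k A_{jk} B_{ki}.
For i=3, j=3 we need (AB)_{33}:
A_{31} * B_{13} = -5 * 1 = -5
A_{32} * B_{23} = 4 * -5 = -20
A_{33} * B_{33} = 5 * -7 = -35
Sum = -5 + -20 + -35 = -60

-60


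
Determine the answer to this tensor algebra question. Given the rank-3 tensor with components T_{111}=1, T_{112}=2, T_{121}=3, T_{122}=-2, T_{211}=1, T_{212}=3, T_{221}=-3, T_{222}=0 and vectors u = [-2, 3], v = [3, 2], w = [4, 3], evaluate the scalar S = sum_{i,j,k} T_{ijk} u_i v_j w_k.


S = sum over i,j,k of T_{ijk} u_i v_j w_k. Expanding all 8 terms:
T_{111}*u_1*v_1*w_1 = 1*-2*3*4 = -24  (running total: -24)
T_{112}*u_1*v_1*w_2 = 2*-2*3*3 = -36  (running total: -60)
T_{121}*u_1*v_2*w_1 = 3*-2*2*4 = -48  (running total: -108)
T_{122}*u_1*v_2*w_2 = -2*-2*2*3 = 24  (running total: -84)
T_{211}*u_2*v_1*w_1 = 1*3*3*4 = 36  (running total: -48)
T_{212}*u_2*v_1*w_2 = 3*3*3*3 = 81  (running total: 33)
T_{221}*u_2*v_2*w_1 = -3*3*2*4 = -72  (running total: -39)
T_{222}*u_2*v_2*w_2 = 0*3*2*3 = 0  (running total: -39)
S = -39

-39


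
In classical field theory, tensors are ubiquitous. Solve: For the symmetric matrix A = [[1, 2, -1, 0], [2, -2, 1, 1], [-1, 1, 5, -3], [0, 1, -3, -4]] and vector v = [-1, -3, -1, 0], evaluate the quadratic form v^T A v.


First compute Av:
(Av)_1 = 1*-1 + 2*-3 + -1*-1 + 0*0 = -6
(Av)_2 = 2*-1 + -2*-3 + 1*-1 + 1*0 = 3
(Av)_3 = -1*-1 + 1*-3 + 5*-1 + -3*0 = -7
(Av)_4 = 0*-1 + 1*-3 + -3*-1 + -4*0 = 0
Av = [-6, 3, -7, 0]
Then v^T (Av) = -1*-6 + -3*3 + -1*-7 + 0*0
= 6 + -9 + 7 + 0 = 4

4


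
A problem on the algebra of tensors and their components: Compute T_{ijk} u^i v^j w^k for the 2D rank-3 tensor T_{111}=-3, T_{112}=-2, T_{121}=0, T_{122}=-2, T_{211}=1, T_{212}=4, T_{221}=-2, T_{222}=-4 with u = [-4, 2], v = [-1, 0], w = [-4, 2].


S = sum over i,j,k of T_{ijk} u_i v_j w_k. Expanding all 8 terms:
T_{111}*u_1*v_1*w_1 = -3*-4*-1*-4 = 48  (running total: 48)
T_{112}*u_1*v_1*w_2 = -2*-4*-1*2 = -16  (running total: 32)
T_{121}*u_1*v_2*w_1 = 0*-4*0*-4 = 0  (running total: 32)
T_{122}*u_1*v_2*w_2 = -2*-4*0*2 = 0  (running total: 32)
T_{211}*u_2*v_1*w_1 = 1*2*-1*-4 = 8  (running total: 40)
T_{212}*u_2*v_1*w_2 = 4*2*-1*2 = -16  (running total: 24)
T_{221}*u_2*v_2*w_1 = -2*2*0*-4 = 0  (running total: 24)
T_{222}*u_2*v_2*w_2 = -4*2*0*2 = 0  (running total: 24)
S = 24

24


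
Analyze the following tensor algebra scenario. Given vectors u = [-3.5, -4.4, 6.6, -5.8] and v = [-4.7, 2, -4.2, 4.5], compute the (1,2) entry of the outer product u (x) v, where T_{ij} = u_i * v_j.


The outer product entry T_{ij} = u_i * v_j.
We need i=1, j=2.
u_1 = -3.5, v_2 = 2
T_{1,2} = -3.5 * 2 = -7

-7


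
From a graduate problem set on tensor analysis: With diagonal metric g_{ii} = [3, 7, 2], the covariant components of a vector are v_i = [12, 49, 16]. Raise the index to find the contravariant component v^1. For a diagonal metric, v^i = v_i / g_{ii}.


To raise an index with a diagonal metric: v^i = v_i / g_{ii}.
For index 1: v_1 = 12, g_{11} = 3
v^1 = 12 / 3 = 4

4


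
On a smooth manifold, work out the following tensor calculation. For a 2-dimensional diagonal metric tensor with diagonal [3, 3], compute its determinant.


For a diagonal metric, the determinant is the product of diagonal entries.
Diagonal entries: 3, 3
det(g) = 3 * 3 = 9

9


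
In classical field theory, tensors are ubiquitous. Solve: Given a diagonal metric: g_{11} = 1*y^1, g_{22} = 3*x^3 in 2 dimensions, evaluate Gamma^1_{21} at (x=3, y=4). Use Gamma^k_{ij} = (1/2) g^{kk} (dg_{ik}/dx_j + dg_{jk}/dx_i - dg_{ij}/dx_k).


For a diagonal metric, Gamma^k_{ij} = (1/2) g^{kk} (dg_{ik}/dx_j + dg_{jk}/dx_i - dg_{ij}/dx_k).
The metric is diagonal, so g_{ab} = 0 for a != b.
At the given point: g_{11} = 4, g_{22} = 81
g^{11} = 1/4
dg_{21}/dx_1 = 0 (off-diagonal)
dg_{11}/dx_2 = dg_{11}/dx_2 = 1
dg_{21}/dx_1 = 0 (off-diagonal)
Numerator = 0 + 1 - 0 = 1
Gamma^1_{21} = 1 / (2 * 4) = 1/8

1/8


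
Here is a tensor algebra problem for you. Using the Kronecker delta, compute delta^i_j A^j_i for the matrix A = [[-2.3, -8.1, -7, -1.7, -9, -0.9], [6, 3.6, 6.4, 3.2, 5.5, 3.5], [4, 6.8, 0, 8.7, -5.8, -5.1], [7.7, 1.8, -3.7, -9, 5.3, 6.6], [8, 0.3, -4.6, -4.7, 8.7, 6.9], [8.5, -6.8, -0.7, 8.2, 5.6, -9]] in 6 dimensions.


The contraction (trace) of a rank-2 tensor is the sum of its diagonal elements.
Diagonal entries: A[1,1] = -2.3, A[2,2] = 3.6, A[3,3] = 0, A[4,4] = -9, A[5,5] = 8.7, A[6,6] = -9
Tr(A) = -2.3 + 3.6 + 0 + -9 + 8.7 + -9 = -8

-8


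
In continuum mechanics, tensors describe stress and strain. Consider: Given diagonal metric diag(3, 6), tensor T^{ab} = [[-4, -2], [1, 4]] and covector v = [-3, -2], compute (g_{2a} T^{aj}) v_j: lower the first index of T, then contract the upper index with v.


Step 1: lower the first index. For a diagonal metric, g_{ia} T^{aj} = g_{ii} T^{ij} (no sum on i).
g_{22} = 6
S_2{}^1 = 6 * T^{21} = 6 * 1 = 6
S_2{}^2 = 6 * T^{22} = 6 * 4 = 24
Step 2: contract S_2{}^j with v_j.
S_2{}^1 * v_1 = 6 * -3 = -18
S_2{}^2 * v_2 = 24 * -2 = -48
Result = -18 + -48 = -66

-66


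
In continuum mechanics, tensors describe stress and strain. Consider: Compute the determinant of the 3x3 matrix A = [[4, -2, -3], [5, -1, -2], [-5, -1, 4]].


Expanding along the first row, det(A) = a11*M_11 - a12*M_12 + a13*M_13, where M_1j is the (1,j) minor.
Minor M_11 = -1*4 - -2*-1 = -6
Minor M_12 = 5*4 - -2*-5 = 10
Minor M_13 = 5*-1 - -1*-5 = -10
det = 4*(-6) - -2*(10) + -3*(-10)
    = -24 - -20 + 30
    = 26

26


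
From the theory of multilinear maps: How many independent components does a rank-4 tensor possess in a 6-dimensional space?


The number of components of a rank-r tensor in d dimensions is d^r.
Here d = 6 and r = 4.
6^4 = 1296

1296


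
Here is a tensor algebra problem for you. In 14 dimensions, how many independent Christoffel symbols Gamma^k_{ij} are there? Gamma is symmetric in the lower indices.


Christoffel symbols Gamma^k_{ij} are symmetric in i,j, so there are d * d(d+1)/2 independent symbols.
d = 14
d(d+1)/2 = 14 * 15 / 2 = 105
Total = 14 * 105 = 1470

1470


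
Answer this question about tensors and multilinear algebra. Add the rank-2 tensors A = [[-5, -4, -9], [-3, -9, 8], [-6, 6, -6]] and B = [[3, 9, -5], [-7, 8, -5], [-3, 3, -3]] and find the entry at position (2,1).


Tensor addition is component-wise: (A + B)_{ij} = A_{ij} + B_{ij}.
A_{21} = -3
B_{21} = -7
(A + B)_{21} = -3 + -7 = -10

-10


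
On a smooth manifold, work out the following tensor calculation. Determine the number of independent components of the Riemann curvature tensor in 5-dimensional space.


The Riemann tensor in d dimensions has d^2(d^2 - 1)/12 independent components.
d = 5, so d^2 = 25
d^2 - 1 = 24
d^2(d^2 - 1) = 25 * 24 = 600
Divide by 12: 600 / 12 = 50

50


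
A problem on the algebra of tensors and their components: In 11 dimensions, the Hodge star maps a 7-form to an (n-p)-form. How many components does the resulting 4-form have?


The Hodge dual of a p-form on an n-dimensional manifold is an (n-p)-form.
n = 11, p = 7, so dual degree = 11 - 7 = 4
The number of components is C(n, n-p) = C(11, 4) = 330

330


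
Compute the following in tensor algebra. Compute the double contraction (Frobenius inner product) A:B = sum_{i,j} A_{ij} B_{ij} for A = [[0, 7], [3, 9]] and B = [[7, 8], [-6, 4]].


A:B = sum over all i,j of A_{ij} * B_{ij}.
Row 1: 0*7=0, 7*8=56 => row sum = 56
Row 2: 3*-6=-18, 9*4=36 => row sum = 18
Total = 56 + 18 = 74

74


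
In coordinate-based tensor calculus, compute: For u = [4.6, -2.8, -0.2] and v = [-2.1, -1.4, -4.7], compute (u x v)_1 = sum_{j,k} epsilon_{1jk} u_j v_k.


(u x v)_1 = sum_{j,k} epsilon_{1jk} u_j v_k. Only permutations of (1,2,3) contribute; the two non-zero terms are:
eps_{123} u_2 v_3 = 1 * -2.8 * -4.7 = 13.16
eps_{132} u_3 v_2 = -1 * -0.2 * -1.4 = -0.28
(u x v)_1 = 12.88

12.88


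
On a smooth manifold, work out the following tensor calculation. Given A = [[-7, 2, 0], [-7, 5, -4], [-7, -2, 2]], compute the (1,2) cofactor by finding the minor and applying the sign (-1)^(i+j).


To find cofactor C_{12}, delete row 1 and column 2.
The resulting 2x2 submatrix is: [[-7, -4], [-7, 2]]
Minor M_{12} = -7*2 - -4*-7
  = -14 - 28 = -42
Sign = (-1)^(1+2) = (-1)^3 = -1
Cofactor C_{12} = -1 * -42 = 42

42


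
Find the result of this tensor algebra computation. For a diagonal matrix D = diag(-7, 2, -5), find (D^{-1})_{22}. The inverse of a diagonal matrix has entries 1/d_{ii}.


For a diagonal matrix, the inverse has entries (D^{-1})_{ii} = 1/d_{ii}.
The diagonal entries are: d_{11} = -7, d_{22} = 2, d_{33} = -5
We need (D^{-1})_{22} = 1/d_{22} = 1/2 = 1/2

1/2


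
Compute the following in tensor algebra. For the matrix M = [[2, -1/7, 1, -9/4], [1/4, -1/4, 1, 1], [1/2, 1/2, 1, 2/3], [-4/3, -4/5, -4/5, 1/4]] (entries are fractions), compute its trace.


The trace is the sum of diagonal entries.
Diagonal: M[1,1] = 2, M[2,2] = -1/4, M[3,3] = 1, M[4,4] = 1/4
Tr(M) = 2 + -1/4 + 1 + 1/4
Computing step by step:
After adding M[1,1]: 2
After adding M[2,2]: 7/4
After adding M[3,3]: 11/4
After adding M[4,4]: 3
Tr(M) = 3

3


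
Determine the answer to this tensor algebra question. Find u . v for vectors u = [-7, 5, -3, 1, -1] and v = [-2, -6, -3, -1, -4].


The inner product u . v = sum of u_i * v_i.
Term-by-term: -7 * -2, 5 * -6, -3 * -3, 1 * -1, -1 * -4
Products: 14, -30, 9, -1, 4
Sum = 14 + -30 + 9 + -1 + 4 = -4

-4


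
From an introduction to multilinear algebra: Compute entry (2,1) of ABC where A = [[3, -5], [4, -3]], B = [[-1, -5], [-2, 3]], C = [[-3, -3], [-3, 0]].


(ABC)_{21} = sum_m (AB)_{2m} C_{m1}. First compute row 2 of AB.
(AB)_{21} = 4*-1 + -3*-2 = 2
(AB)_{22} = 4*-5 + -3*3 = -29
Now contract with column 1 of C:
(AB)_{21} * C_{11} = 2 * -3 = -6
(AB)_{22} * C_{21} = -29 * -3 = 87
(ABC)_{21} = -6 + 87 = 81

81


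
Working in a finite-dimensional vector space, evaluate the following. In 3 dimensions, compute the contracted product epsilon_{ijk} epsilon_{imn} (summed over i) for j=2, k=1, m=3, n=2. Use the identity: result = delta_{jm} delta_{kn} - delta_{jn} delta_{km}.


Using the identity: epsilon_{ijk} epsilon_{imn} = delta_{jm} delta_{kn} - delta_{jn} delta_{km}.
delta_{23} = 0
delta_{12} = 0
delta_{22} = 1
delta_{13} = 0
Result = 0 * 0 - 1 * 0 = 0 - 0 = 0

0


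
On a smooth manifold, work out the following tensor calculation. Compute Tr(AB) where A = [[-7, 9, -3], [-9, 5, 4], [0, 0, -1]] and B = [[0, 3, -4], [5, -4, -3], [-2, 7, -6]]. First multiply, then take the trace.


Tr(AB) = sum_i (AB)_{ii} where (AB)_{ii} = sum_k A_{ik} B_{ki}.
(AB)_{11} = -7*0 + 9*5 + -3*-2 = 51
(AB)_{22} = -9*3 + 5*-4 + 4*7 = -19
(AB)_{33} = 0*-4 + 0*-3 + -1*-6 = 6
Tr(AB) = 51 + -19 + 6 = 38

38


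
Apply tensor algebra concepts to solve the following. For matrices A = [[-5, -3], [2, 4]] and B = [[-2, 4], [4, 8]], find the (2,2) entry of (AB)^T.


(AB)^T_{ij} = (AB)_{ji} = sum_k A_{jk} B_{ki}.
For i=2, j=2 we need (AB)_{22}:
A_{21} * B_{12} = 2 * 4 = 8
A_{22} * B_{22} = 4 * 8 = 32
Sum = 8 + 32 = 40

40


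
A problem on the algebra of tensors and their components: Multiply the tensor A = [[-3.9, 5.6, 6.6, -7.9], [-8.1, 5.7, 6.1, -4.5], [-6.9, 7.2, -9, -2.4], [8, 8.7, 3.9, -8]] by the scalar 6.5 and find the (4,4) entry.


Scalar multiplication: (cA)_{ij} = c * A_{ij}.
c = 6.5
A_{44} = -8
(cA)_{44} = 6.5 * -8 = -52

-52


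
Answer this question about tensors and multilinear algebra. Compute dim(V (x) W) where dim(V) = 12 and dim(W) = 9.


The dimension of a tensor product is the product of dimensions.
dim(V) = 12, dim(W) = 9
dim(V (x) W) = 12 * 9 = 108

108


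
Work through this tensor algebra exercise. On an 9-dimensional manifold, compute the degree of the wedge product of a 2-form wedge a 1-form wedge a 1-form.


The degree of a wedge product is the sum of the degrees of the individual forms.
Degrees: 2, 1, 1
Total degree = 2 + 1 + 1 = 4

4


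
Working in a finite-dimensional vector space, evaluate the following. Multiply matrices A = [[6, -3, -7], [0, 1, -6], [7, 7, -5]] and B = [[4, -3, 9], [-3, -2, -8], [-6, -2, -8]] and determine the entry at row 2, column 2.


(AB)_{ij} = sum_k A_{ik} B_{kj}.
For i=2, j=2:
A_{21} * B_{12} = 0 * -3 = 0
A_{22} * B_{22} = 1 * -2 = -2
A_{23} * B_{32} = -6 * -2 = 12
Sum = 0 + -2 + 12 = 10

10


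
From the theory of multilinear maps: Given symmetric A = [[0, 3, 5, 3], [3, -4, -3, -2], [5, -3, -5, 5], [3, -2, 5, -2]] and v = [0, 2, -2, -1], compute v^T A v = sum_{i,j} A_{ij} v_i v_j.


First compute Av:
(Av)_1 = 0*0 + 3*2 + 5*-2 + 3*-1 = -7
(Av)_2 = 3*0 + -4*2 + -3*-2 + -2*-1 = 0
(Av)_3 = 5*0 + -3*2 + -5*-2 + 5*-1 = -1
(Av)_4 = 3*0 + -2*2 + 5*-2 + -2*-1 = -12
Av = [-7, 0, -1, -12]
Then v^T (Av) = 0*-7 + 2*0 + -2*-1 + -1*-12
= 0 + 0 + 2 + 12 = 14

14


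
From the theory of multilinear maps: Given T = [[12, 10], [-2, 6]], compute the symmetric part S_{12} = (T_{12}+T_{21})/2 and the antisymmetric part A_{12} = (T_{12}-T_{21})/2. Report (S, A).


T_{12} = 10
T_{21} = -2
S_{12} = (10 + -2)/2 = 8/2 = 4
A_{12} = (10 - -2)/2 = 12/2 = 6
Check: S + A = 4 + 6 = 10 = T_{12}.

(4, 6)


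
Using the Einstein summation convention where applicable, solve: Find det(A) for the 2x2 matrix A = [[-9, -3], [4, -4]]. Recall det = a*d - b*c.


For a 2x2 matrix [[a, b], [c, d]], det = a*d - b*c.
a = -9, b = -3, c = 4, d = -4
a*d = -9 * -4 = 36
b*c = -3 * 4 = -12
det = 36 - -12 = 48

48


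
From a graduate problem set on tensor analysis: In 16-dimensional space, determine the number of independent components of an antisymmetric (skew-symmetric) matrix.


An antisymmetric rank-2 tensor satisfies A_{ij} = -A_{ji}, so diagonal entries are zero.
The independent components are the upper-triangular entries: C(n, 2) = n(n-1)/2.
n = 16
C(16, 2) = 16 * 15 / 2 = 240 / 2 = 120

120


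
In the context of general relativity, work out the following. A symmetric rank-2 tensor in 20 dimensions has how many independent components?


A symmetric rank-2 tensor in d dimensions has d(d+1)/2 independent components.
d = 20
d(d+1)/2 = 20 * 21 / 2 = 420 / 2 = 210

210


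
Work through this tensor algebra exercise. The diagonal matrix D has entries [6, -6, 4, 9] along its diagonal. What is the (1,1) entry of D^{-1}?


For a diagonal matrix, the inverse has entries (D^{-1})_{ii} = 1/d_{ii}.
The diagonal entries are: d_{11} = 6, d_{22} = -6, d_{33} = 4, d_{44} = 9
We need (D^{-1})_{11} = 1/d_{11} = 1/6 = 1/6

1/6


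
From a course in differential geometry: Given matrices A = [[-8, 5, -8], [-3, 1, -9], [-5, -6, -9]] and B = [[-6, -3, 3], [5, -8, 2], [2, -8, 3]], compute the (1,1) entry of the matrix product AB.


(AB)_{ij} = sum_k A_{ik} B_{kj}.
For i=1, j=1:
A_{11} * B_{11} = -8 * -6 = 48
A_{12} * B_{21} = 5 * 5 = 25
A_{13} * B_{31} = -8 * 2 = -16
Sum = 48 + 25 + -16 = 57

57


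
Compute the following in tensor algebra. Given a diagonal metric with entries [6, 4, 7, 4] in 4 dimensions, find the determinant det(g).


For a diagonal metric, the determinant is the product of diagonal entries.
Diagonal entries: 6, 4, 7, 4
det(g) = 6 * 4 * 7 * 4 = 672

672


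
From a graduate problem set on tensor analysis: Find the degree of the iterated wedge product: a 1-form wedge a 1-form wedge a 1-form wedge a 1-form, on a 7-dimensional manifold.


The degree of a wedge product is the sum of the degrees of the individual forms.
Degrees: 1, 1, 1, 1
Total degree = 1 + 1 + 1 + 1 = 4

4


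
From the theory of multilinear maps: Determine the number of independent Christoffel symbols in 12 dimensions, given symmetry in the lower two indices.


Christoffel symbols Gamma^k_{ij} are symmetric in i,j, so there are d * d(d+1)/2 independent symbols.
d = 12
d(d+1)/2 = 12 * 13 / 2 = 78
Total = 12 * 78 = 936

936


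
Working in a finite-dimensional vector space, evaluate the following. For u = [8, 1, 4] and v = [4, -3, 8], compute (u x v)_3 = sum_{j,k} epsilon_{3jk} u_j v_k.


(u x v)_3 = sum_{j,k} epsilon_{3jk} u_j v_k. Only permutations of (1,2,3) contribute; the two non-zero terms are:
eps_{312} u_1 v_2 = 1 * 8 * -3 = -24
eps_{321} u_2 v_1 = -1 * 1 * 4 = -4
(u x v)_3 = -28

-28


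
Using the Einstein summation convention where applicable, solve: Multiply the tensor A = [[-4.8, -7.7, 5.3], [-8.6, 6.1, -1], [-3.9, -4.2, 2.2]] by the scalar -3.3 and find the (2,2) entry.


Scalar multiplication: (cA)_{ij} = c * A_{ij}.
c = -3.3
A_{22} = 6.1
(cA)_{22} = -3.3 * 6.1 = -20.13

-20.13


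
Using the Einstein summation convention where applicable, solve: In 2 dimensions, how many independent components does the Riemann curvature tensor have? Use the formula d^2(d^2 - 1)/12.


The Riemann tensor in d dimensions has d^2(d^2 - 1)/12 independent components.
d = 2, so d^2 = 4
d^2 - 1 = 3
d^2(d^2 - 1) = 4 * 3 = 12
Divide by 12: 12 / 12 = 1

1


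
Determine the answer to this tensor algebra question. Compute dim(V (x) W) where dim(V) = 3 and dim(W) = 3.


The dimension of a tensor product is the product of dimensions.
dim(V) = 3, dim(W) = 3
dim(V (x) W) = 3 * 3 = 9

9


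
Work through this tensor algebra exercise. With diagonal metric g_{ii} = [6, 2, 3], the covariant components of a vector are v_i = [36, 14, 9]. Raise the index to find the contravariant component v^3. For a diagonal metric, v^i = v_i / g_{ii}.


To raise an index with a diagonal metric: v^i = v_i / g_{ii}.
For index 3: v_3 = 9, g_{33} = 3
v^3 = 9 / 3 = 3

3


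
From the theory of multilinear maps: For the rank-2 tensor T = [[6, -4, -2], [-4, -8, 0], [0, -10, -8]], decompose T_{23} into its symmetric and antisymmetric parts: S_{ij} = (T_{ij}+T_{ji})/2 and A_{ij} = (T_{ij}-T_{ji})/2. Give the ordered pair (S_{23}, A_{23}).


T_{23} = 0
T_{32} = -10
S_{23} = (0 + -10)/2 = -10/2 = -5
A_{23} = (0 - -10)/2 = 10/2 = 5
Check: S + A = -5 + 5 = 0 = T_{23}.

(-5, 5)


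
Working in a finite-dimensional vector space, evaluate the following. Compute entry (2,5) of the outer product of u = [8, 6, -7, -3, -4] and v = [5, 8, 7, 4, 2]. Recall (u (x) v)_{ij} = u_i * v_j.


The outer product entry T_{ij} = u_i * v_j.
We need i=2, j=5.
u_2 = 6, v_5 = 2
T_{2,5} = 6 * 2 = 12

12


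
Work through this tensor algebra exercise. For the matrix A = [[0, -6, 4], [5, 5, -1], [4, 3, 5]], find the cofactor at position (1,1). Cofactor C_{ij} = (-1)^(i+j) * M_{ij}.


To find cofactor C_{11}, delete row 1 and column 1.
The resulting 2x2 submatrix is: [[5, -1], [3, 5]]
Minor M_{11} = 5*5 - -1*3
  = 25 - -3 = 28
Sign = (-1)^(1+1) = (-1)^2 = 1
Cofactor C_{11} = 1 * 28 = 28

28


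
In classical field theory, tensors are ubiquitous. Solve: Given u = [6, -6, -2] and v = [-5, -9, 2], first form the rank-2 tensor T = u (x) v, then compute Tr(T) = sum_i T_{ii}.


The outer product gives T_{ij} = u_i v_j.
The trace (contraction) is Tr(T) = sum_i T_{ii} = sum_i u_i v_i.
Diagonal entries:
T_{11} = u_1 * v_1 = 6 * -5 = -30
T_{22} = u_2 * v_2 = -6 * -9 = 54
T_{33} = u_3 * v_3 = -2 * 2 = -4
Tr(T) = -30 + 54 + -4 = 20

20


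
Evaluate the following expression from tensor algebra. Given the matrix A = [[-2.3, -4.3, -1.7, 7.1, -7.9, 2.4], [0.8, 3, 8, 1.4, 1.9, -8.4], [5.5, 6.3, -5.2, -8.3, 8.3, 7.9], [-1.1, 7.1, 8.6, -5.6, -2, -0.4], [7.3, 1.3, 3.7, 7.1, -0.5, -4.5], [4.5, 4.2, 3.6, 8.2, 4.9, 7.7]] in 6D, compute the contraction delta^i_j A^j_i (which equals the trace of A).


The contraction (trace) of a rank-2 tensor is the sum of its diagonal elements.
Diagonal entries: A[1,1] = -2.3, A[2,2] = 3, A[3,3] = -5.2, A[4,4] = -5.6, A[5,5] = -0.5, A[6,6] = 7.7
Tr(A) = -2.3 + 3 + -5.2 + -5.6 + -0.5 + 7.7 = -2.9

-2.9


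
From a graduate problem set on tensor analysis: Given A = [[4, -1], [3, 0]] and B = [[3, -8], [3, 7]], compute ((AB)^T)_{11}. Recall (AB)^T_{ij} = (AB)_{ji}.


(AB)^T_{ij} = (AB)_{ji} = sum_k A_{jk} B_{ki}.
For i=1, j=1 we need (AB)_{11}:
A_{11} * B_{11} = 4 * 3 = 12
A_{12} * B_{21} = -1 * 3 = -3
Sum = 12 + -3 = 9

9


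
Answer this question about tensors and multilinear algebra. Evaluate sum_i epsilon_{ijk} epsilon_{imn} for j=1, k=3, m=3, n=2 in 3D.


Using the identity: epsilon_{ijk} epsilon_{imn} = delta_{jm} delta_{kn} - delta_{jn} delta_{km}.
delta_{13} = 0
delta_{32} = 0
delta_{12} = 0
delta_{33} = 1
Result = 0 * 0 - 0 * 1 = 0 - 0 = 0

0


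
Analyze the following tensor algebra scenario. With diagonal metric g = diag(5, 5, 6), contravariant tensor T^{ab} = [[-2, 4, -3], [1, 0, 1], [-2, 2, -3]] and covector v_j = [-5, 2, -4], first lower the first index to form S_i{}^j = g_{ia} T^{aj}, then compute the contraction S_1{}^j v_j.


Step 1: lower the first index. For a diagonal metric, g_{ia} T^{aj} = g_{ii} T^{ij} (no sum on i).
g_{11} = 5
S_1{}^1 = 5 * T^{11} = 5 * -2 = -10
S_1{}^2 = 5 * T^{12} = 5 * 4 = 20
S_1{}^3 = 5 * T^{13} = 5 * -3 = -15
Step 2: contract S_1{}^j with v_j.
S_1{}^1 * v_1 = -10 * -5 = 50
S_1{}^2 * v_2 = 20 * 2 = 40
S_1{}^3 * v_3 = -15 * -4 = 60
Result = 50 + 40 + 60 = 150

150


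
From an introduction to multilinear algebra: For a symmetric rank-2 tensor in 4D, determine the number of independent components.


A symmetric rank-2 tensor in d dimensions has d(d+1)/2 independent components.
d = 4
d(d+1)/2 = 4 * 5 / 2 = 20 / 2 = 10

10


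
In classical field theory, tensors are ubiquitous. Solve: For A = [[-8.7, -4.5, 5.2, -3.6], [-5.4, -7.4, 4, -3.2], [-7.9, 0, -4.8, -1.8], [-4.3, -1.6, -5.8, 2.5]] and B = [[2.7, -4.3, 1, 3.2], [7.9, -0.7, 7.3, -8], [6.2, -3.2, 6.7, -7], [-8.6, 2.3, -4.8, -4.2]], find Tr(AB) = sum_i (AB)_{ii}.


Tr(AB) = sum_i (AB)_{ii} where (AB)_{ii} = sum_k A_{ik} B_{ki}.
(AB)_{11} = -8.7*2.7 + -4.5*7.9 + 5.2*6.2 + -3.6*-8.6 = 4.16
(AB)_{22} = -5.4*-4.3 + -7.4*-0.7 + 4*-3.2 + -3.2*2.3 = 8.24
(AB)_{33} = -7.9*1 + 0*7.3 + -4.8*6.7 + -1.8*-4.8 = -31.42
(AB)_{44} = -4.3*3.2 + -1.6*-8 + -5.8*-7 + 2.5*-4.2 = 29.14
Tr(AB) = 4.16 + 8.24 + -31.42 + 29.14 = 10.12

10.12


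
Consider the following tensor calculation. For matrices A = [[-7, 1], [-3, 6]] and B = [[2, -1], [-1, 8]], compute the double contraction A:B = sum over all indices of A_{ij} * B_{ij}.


A:B = sum over all i,j of A_{ij} * B_{ij}.
Row 1: -7*2=-14, 1*-1=-1 => row sum = -15
Row 2: -3*-1=3, 6*8=48 => row sum = 51
Total = -15 + 51 = 36

36


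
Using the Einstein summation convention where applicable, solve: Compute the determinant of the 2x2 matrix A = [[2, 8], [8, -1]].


For a 2x2 matrix [[a, b], [c, d]], det = a*d - b*c.
a = 2, b = 8, c = 8, d = -1
a*d = 2 * -1 = -2
b*c = 8 * 8 = 64
det = -2 - 64 = -66

-66


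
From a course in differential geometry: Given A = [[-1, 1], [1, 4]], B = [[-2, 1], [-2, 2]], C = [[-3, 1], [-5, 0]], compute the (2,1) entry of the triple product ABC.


(ABC)_{21} = sum_m (AB)_{2m} C_{m1}. First compute row 2 of AB.
(AB)_{21} = 1*-2 + 4*-2 = -10
(AB)_{22} = 1*1 + 4*2 = 9
Now contract with column 1 of C:
(AB)_{21} * C_{11} = -10 * -3 = 30
(AB)_{22} * C_{21} = 9 * -5 = -45
(ABC)_{21} = 30 + -45 = -15

-15


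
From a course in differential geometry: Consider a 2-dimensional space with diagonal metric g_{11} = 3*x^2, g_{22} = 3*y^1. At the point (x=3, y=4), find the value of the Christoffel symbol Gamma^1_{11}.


For a diagonal metric, Gamma^k_{ij} = (1/2) g^{kk} (dg_{ik}/dx_j + dg_{jk}/dx_i - dg_{ij}/dx_k).
The metric is diagonal, so g_{ab} = 0 for a != b.
At the given point: g_{11} = 27, g_{22} = 12
g^{11} = 1/27
dg_{11}/dx_1 = dg_{11}/dx_1 = 18
dg_{11}/dx_1 = dg_{11}/dx_1 = 18
dg_{11}/dx_1 = dg_{11}/dx_1 = 18
Numerator = 18 + 18 - 18 = 18
Gamma^1_{11} = 18 / (2 * 27) = 1/3

1/3


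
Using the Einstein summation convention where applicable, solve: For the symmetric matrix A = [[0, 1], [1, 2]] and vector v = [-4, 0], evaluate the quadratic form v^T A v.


First compute Av:
(Av)_1 = 0*-4 + 1*0 = 0
(Av)_2 = 1*-4 + 2*0 = -4
Av = [0, -4]
Then v^T (Av) = -4*0 + 0*-4
= 0 + 0 = 0

0


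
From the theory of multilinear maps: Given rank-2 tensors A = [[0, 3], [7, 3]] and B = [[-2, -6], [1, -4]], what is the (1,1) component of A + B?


Tensor addition is component-wise: (A + B)_{ij} = A_{ij} + B_{ij}.
A_{11} = 0
B_{11} = -2
(A + B)_{11} = 0 + -2 = -2

-2


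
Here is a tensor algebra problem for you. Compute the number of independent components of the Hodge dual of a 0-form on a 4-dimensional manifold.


The Hodge dual of a p-form on an n-dimensional manifold is an (n-p)-form.
n = 4, p = 0, so dual degree = 4 - 0 = 4
The number of components is C(n, n-p) = C(4, 4) = 1

1


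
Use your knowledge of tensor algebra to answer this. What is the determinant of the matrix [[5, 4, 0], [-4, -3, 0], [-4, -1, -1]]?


Expanding along the first row, det(A) = a11*M_11 - a12*M_12 + a13*M_13, where M_1j is the (1,j) minor.
Minor M_11 = -3*-1 - 0*-1 = 3
Minor M_12 = -4*-1 - 0*-4 = 4
Minor M_13 = -4*-1 - -3*-4 = -8
det = 5*(3) - 4*(4) + 0*(-8)
    = 15 - 16 + 0
    = -1

-1


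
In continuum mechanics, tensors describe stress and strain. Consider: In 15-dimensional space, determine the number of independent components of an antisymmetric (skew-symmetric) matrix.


An antisymmetric rank-2 tensor satisfies A_{ij} = -A_{ji}, so diagonal entries are zero.
The independent components are the upper-triangular entries: C(n, 2) = n(n-1)/2.
n = 15
C(15, 2) = 15 * 14 / 2 = 210 / 2 = 105

105


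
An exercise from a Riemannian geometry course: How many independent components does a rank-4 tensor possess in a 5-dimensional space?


The number of components of a rank-r tensor in d dimensions is d^r.
Here d = 5 and r = 4.
5^4 = 625

625


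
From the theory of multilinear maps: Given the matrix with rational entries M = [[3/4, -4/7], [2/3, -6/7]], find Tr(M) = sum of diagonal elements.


The trace is the sum of diagonal entries.
Diagonal: M[1,1] = 3/4, M[2,2] = -6/7
Tr(M) = 3/4 + -6/7
Computing step by step:
After adding M[1,1]: 3/4
After adding M[2,2]: -3/28
Tr(M) = -3/28

-3/28


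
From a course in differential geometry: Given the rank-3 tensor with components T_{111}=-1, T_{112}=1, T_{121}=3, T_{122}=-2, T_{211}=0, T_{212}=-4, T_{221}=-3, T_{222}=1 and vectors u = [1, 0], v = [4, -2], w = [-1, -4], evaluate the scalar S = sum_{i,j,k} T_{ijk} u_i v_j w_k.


S = sum over i,j,k of T_{ijk} u_i v_j w_k. Expanding all 8 terms:
T_{111}*u_1*v_1*w_1 = -1*1*4*-1 = 4  (running total: 4)
T_{112}*u_1*v_1*w_2 = 1*1*4*-4 = -16  (running total: -12)
T_{121}*u_1*v_2*w_1 = 3*1*-2*-1 = 6  (running total: -6)
T_{122}*u_1*v_2*w_2 = -2*1*-2*-4 = -16  (running total: -22)
T_{211}*u_2*v_1*w_1 = 0*0*4*-1 = 0  (running total: -22)
T_{212}*u_2*v_1*w_2 = -4*0*4*-4 = 0  (running total: -22)
T_{221}*u_2*v_2*w_1 = -3*0*-2*-1 = 0  (running total: -22)
T_{222}*u_2*v_2*w_2 = 1*0*-2*-4 = 0  (running total: -22)
S = -22

-22


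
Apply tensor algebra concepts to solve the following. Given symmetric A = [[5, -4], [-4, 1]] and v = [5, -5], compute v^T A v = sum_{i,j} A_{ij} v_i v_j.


First compute Av:
(Av)_1 = 5*5 + -4*-5 = 45
(Av)_2 = -4*5 + 1*-5 = -25
Av = [45, -25]
Then v^T (Av) = 5*45 + -5*-25
= 225 + 125 = 350

350


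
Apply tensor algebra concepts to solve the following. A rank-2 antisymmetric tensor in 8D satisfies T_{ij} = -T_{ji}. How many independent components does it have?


An antisymmetric rank-2 tensor satisfies A_{ij} = -A_{ji}, so diagonal entries are zero.
The independent components are the upper-triangular entries: C(n, 2) = n(n-1)/2.
n = 8
C(8, 2) = 8 * 7 / 2 = 56 / 2 = 28

28


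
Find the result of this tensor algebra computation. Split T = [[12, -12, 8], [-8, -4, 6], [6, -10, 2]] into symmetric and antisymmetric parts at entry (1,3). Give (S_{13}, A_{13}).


T_{13} = 8
T_{31} = 6
S_{13} = (8 + 6)/2 = 14/2 = 7
A_{13} = (8 - 6)/2 = 2/2 = 1
Check: S + A = 7 + 1 = 8 = T_{13}.

(7, 1)


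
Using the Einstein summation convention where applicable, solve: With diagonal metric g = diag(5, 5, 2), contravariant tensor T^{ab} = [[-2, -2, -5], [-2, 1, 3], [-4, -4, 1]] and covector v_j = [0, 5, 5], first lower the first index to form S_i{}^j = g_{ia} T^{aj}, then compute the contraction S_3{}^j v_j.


Step 1: lower the first index. For a diagonal metric, g_{ia} T^{aj} = g_{ii} T^{ij} (no sum on i).
g_{33} = 2
S_3{}^1 = 2 * T^{31} = 2 * -4 = -8
S_3{}^2 = 2 * T^{32} = 2 * -4 = -8
S_3{}^3 = 2 * T^{33} = 2 * 1 = 2
Step 2: contract S_3{}^j with v_j.
S_3{}^1 * v_1 = -8 * 0 = 0
S_3{}^2 * v_2 = -8 * 5 = -40
S_3{}^3 * v_3 = 2 * 5 = 10
Result = 0 + -40 + 10 = -30

-30


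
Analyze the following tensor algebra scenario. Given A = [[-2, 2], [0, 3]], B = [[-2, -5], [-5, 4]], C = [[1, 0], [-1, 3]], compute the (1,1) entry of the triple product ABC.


(ABC)_{11} = sum_m (AB)_{1m} C_{m1}. First compute row 1 of AB.
(AB)_{11} = -2*-2 + 2*-5 = -6
(AB)_{12} = -2*-5 + 2*4 = 18
Now contract with column 1 of C:
(AB)_{11} * C_{11} = -6 * 1 = -6
(AB)_{12} * C_{21} = 18 * -1 = -18
(ABC)_{11} = -6 + -18 = -24

-24


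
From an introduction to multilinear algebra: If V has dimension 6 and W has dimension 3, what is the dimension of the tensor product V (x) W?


The dimension of a tensor product is the product of dimensions.
dim(V) = 6, dim(W) = 3
dim(V (x) W) = 6 * 3 = 18

18


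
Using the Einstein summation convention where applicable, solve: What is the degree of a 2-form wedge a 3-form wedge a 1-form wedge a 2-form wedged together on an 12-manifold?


The degree of a wedge product is the sum of the degrees of the individual forms.
Degrees: 2, 3, 1, 2
Total degree = 2 + 3 + 1 + 2 = 8

8


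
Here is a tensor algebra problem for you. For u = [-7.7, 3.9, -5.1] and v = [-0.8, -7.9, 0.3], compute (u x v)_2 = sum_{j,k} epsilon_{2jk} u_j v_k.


(u x v)_2 = sum_{j,k} epsilon_{2jk} u_j v_k. Only permutations of (1,2,3) contribute; the two non-zero terms are:
eps_{213} u_1 v_3 = -1 * -7.7 * 0.3 = 2.31
eps_{231} u_3 v_1 = 1 * -5.1 * -0.8 = 4.08
(u x v)_2 = 6.39

6.39


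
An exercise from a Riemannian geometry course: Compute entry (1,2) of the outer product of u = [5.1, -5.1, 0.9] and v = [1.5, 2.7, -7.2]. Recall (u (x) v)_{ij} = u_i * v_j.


The outer product entry T_{ij} = u_i * v_j.
We need i=1, j=2.
u_1 = 5.1, v_2 = 2.7
T_{1,2} = 5.1 * 2.7 = 13.77

13.77


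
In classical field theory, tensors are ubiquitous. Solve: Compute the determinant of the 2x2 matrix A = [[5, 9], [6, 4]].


For a 2x2 matrix [[a, b], [c, d]], det = a*d - b*c.
a = 5, b = 9, c = 6, d = 4
a*d = 5 * 4 = 20
b*c = 9 * 6 = 54
det = 20 - 54 = -34

-34


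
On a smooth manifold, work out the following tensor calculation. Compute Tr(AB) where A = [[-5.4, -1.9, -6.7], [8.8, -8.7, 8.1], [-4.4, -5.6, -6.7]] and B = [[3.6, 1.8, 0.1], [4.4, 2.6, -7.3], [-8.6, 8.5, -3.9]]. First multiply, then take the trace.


Tr(AB) = sum_i (AB)_{ii} where (AB)_{ii} = sum_k A_{ik} B_{ki}.
(AB)_{11} = -5.4*3.6 + -1.9*4.4 + -6.7*-8.6 = 29.82
(AB)_{22} = 8.8*1.8 + -8.7*2.6 + 8.1*8.5 = 62.07
(AB)_{33} = -4.4*0.1 + -5.6*-7.3 + -6.7*-3.9 = 66.57
Tr(AB) = 29.82 + 62.07 + 66.57 = 158.46

158.46


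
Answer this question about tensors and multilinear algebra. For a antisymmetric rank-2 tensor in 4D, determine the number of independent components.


A antisymmetric rank-2 tensor in d dimensions has d(d-1)/2 independent components.
d = 4
d(d-1)/2 = 4 * 3 / 2 = 12 / 2 = 6

6


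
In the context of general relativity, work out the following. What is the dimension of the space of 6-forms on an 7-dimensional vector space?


The dimension of the space of p-forms on an n-dimensional space is C(n, p).
n = 7, p = 6
C(7, 6) = 7! / (6! * 1!) = 7

7


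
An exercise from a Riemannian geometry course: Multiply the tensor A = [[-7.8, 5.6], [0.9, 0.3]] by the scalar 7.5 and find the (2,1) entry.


Scalar multiplication: (cA)_{ij} = c * A_{ij}.
c = 7.5
A_{21} = 0.9
(cA)_{21} = 7.5 * 0.9 = 6.75

6.75


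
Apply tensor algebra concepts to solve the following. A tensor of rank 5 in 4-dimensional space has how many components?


The number of components of a rank-r tensor in d dimensions is d^r.
Here d = 4 and r = 5.
4^5 = 1024

1024


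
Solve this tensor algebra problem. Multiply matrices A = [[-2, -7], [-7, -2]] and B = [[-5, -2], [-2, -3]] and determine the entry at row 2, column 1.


(AB)_{ij} = sum_k A_{ik} B_{kj}.
For i=2, j=1:
A_{21} * B_{11} = -7 * -5 = 35
A_{22} * B_{21} = -2 * -2 = 4
Sum = 35 + 4 = 39

39


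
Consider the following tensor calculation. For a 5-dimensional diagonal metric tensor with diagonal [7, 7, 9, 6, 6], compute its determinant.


For a diagonal metric, the determinant is the product of diagonal entries.
Diagonal entries: 7, 7, 9, 6, 6
det(g) = 7 * 7 * 9 * 6 * 6 = 15876

15876


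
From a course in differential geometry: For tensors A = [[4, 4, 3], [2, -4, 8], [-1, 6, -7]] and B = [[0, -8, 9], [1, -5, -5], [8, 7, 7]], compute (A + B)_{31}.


Tensor addition is component-wise: (A + B)_{ij} = A_{ij} + B_{ij}.
A_{31} = -1
B_{31} = 8
(A + B)_{31} = -1 + 8 = 7

7


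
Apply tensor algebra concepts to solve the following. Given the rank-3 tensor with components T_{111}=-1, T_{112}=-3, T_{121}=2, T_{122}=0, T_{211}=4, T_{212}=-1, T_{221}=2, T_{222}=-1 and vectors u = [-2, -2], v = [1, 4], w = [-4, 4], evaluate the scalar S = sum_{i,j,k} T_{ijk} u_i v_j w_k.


S = sum over i,j,k of T_{ijk} u_i v_j w_k. Expanding all 8 terms:
T_{111}*u_1*v_1*w_1 = -1*-2*1*-4 = -8  (running total: -8)
T_{112}*u_1*v_1*w_2 = -3*-2*1*4 = 24  (running total: 16)
T_{121}*u_1*v_2*w_1 = 2*-2*4*-4 = 64  (running total: 80)
T_{122}*u_1*v_2*w_2 = 0*-2*4*4 = 0  (running total: 80)
T_{211}*u_2*v_1*w_1 = 4*-2*1*-4 = 32  (running total: 112)
T_{212}*u_2*v_1*w_2 = -1*-2*1*4 = 8  (running total: 120)
T_{221}*u_2*v_2*w_1 = 2*-2*4*-4 = 64  (running total: 184)
T_{222}*u_2*v_2*w_2 = -1*-2*4*4 = 32  (running total: 216)
S = 216

216


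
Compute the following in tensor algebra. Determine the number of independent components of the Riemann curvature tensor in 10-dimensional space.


The Riemann tensor in d dimensions has d^2(d^2 - 1)/12 independent components.
d = 10, so d^2 = 100
d^2 - 1 = 99
d^2(d^2 - 1) = 100 * 99 = 9900
Divide by 12: 9900 / 12 = 825

825


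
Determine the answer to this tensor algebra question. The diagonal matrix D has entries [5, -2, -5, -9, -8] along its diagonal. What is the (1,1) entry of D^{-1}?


For a diagonal matrix, the inverse has entries (D^{-1})_{ii} = 1/d_{ii}.
The diagonal entries are: d_{11} = 5, d_{22} = -2, d_{33} = -5, d_{44} = -9, d_{55} = -8
We need (D^{-1})_{11} = 1/d_{11} = 1/5 = 1/5

1/5


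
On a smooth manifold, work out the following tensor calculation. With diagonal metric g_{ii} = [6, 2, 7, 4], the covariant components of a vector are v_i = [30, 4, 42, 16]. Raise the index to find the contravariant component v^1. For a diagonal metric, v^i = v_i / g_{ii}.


To raise an index with a diagonal metric: v^i = v_i / g_{ii}.
For index 1: v_1 = 30, g_{11} = 6
v^1 = 30 / 6 = 5

5


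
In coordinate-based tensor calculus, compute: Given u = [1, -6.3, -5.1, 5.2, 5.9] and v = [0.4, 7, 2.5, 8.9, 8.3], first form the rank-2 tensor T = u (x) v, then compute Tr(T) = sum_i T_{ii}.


The outer product gives T_{ij} = u_i v_j.
The trace (contraction) is Tr(T) = sum_i T_{ii} = sum_i u_i v_i.
Diagonal entries:
T_{11} = u_1 * v_1 = 1 * 0.4 = 0.4
T_{22} = u_2 * v_2 = -6.3 * 7 = -44.1
T_{33} = u_3 * v_3 = -5.1 * 2.5 = -12.75
T_{44} = u_4 * v_4 = 5.2 * 8.9 = 46.28
T_{55} = u_5 * v_5 = 5.9 * 8.3 = 48.97
Tr(T) = 0.4 + -44.1 + -12.75 + 46.28 + 48.97 = 38.8

38.8
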